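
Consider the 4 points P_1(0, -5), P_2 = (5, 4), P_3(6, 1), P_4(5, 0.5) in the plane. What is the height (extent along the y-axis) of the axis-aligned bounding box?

max y = 4, min y = -5, so height = 9.

9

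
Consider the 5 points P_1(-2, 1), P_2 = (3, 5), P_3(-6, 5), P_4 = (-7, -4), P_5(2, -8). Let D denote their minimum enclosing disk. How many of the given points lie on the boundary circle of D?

A smallest enclosing disk is always determined by at most three of the input points on its boundary.
The minimum enclosing circle is determined by three boundary points: P_2, P_3, P_5.
Their circumcentre is (-1.5, -31/26) with r² = 19805/338.
The farthest remaining point P_4 is at distance² 12889/338 ≤ 19805/338.
The points at distance exactly r from the centre are P_2, P_3, P_5 — 3 points.

3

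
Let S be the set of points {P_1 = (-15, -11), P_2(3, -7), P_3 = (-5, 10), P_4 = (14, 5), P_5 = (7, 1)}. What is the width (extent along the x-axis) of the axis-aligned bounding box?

29

max x = 14, min x = -15, so width = 29.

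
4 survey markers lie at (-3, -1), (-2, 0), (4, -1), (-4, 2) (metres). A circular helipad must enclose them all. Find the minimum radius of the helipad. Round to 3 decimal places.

The minimum enclosing circle of a finite set is fixed by two of the points (as a diameter) or three (as a circumcircle).
The farthest pair is (4, -1)–(-4, 2) with squared distance 73. The circle on this segment as diameter has centre (0, 0.5) and r² = 73/4 = 18.25.
Check (-3, -1): distance² to centre = 11.25 ≤ 18.25, so it lies inside.
All remaining points lie in this disk, and no smaller disk contains both endpoints, so this is the minimum enclosing circle.
r = √(18.25) ≈ 4.272.

4.272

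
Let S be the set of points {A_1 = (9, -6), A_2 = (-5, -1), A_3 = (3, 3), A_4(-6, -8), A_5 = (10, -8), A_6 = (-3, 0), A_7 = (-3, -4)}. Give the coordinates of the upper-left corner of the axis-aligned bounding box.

(-6, 3)

x-range [-6, 10], y-range [-8, 3].
The upper-left corner is (-6, 3).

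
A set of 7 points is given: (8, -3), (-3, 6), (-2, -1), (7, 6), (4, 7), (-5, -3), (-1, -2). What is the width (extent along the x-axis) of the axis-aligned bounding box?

max x = 8, min x = -5, so width = 13.

13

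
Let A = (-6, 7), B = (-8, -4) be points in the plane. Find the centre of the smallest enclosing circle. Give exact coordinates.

The smallest circle enclosing two points has them as diameter endpoints.
Centre = midpoint = (-7, 1.5); r² = |AB|²/4 = 125/4 = 31.25.
Centre = (-7, 1.5).

(-7, 1.5)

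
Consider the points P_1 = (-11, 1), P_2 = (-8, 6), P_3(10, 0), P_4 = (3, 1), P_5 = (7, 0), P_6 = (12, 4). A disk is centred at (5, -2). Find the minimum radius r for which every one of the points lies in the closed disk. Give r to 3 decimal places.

16.279

The required radius is the distance from (5, -2) to the farthest point.
Squared distances: 265, 233, 29, 13, 8, 85.
Maximum is 265, attained at P_1.
r = √265 ≈ 16.279.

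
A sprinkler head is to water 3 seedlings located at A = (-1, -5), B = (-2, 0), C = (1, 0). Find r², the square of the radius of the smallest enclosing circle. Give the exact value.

Side lengths²: AB² = 26, AC² = 29, BC² = 9.
Since AC² = 29 < 26 + 9 = 35, the triangle is acute, so the smallest enclosing circle is the circumcircle.
Circumcentre = (-0.5, -2.3), r² = 7.54.

7.54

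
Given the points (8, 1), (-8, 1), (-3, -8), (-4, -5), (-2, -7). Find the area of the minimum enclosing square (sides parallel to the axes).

256

The bounding box has width 16 and height 9.
An axis-aligned square enclosing the set must have side ≥ max(width, height).
So the minimum side is max(16, 9) = 16.
Area = 16² = 256.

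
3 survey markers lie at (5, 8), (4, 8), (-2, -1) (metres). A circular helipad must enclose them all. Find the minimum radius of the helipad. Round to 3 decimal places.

Call the three points A, B, C in the order given.
Side lengths²: AB² = 1, AC² = 130, BC² = 117.
Since AC² = 130 ≥ 117 + 1 = 118, the angle opposite AC is not acute, so the smallest enclosing circle has AC as diameter.
Centre = midpoint of AC = (1.5, 3.5), r² = 130/4 = 32.5.
r = √(32.5) ≈ 5.701.

5.701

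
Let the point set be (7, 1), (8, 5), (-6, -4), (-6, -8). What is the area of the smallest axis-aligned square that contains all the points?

The bounding box has width 14 and height 13.
An axis-aligned square enclosing the set must have side ≥ max(width, height).
So the minimum side is max(14, 13) = 14.
Area = 14² = 196.

196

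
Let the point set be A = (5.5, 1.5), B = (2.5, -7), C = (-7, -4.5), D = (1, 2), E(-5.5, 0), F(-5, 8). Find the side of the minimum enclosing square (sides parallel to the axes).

The bounding box has width 12.5 and height 15.
An axis-aligned square enclosing the set must have side ≥ max(width, height).
So the minimum side is max(12.5, 15) = 15.

15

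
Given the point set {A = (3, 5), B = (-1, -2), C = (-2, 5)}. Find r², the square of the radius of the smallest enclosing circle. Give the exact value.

1625/98

Side lengths²: AB² = 65, AC² = 25, BC² = 50.
Since AB² = 65 < 50 + 25 = 75, the triangle is acute, so the smallest enclosing circle is the circumcircle.
Circumcentre = (0.5, 25/14), r² = 1625/98.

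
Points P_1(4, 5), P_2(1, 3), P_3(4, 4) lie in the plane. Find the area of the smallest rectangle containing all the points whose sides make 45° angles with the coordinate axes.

In coordinates u = x + y, v = x − y the rectangle is axis-aligned; the map (x,y)→(u,v) scales areas by 2.
u-values: 9, 4, 8; range = 9 − 4 = 5.
v-values: -1, -2, 0; range = 0 − (-2) = 2.
Area = (5 × 2) / 2 = 5.

5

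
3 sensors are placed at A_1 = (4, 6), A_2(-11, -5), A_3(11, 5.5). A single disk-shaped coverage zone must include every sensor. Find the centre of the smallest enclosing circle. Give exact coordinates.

(0, 0.25)

Side lengths²: A_1A_2² = 346, A_1A_3² = 49.25, A_2A_3² = 594.25.
Since A_2A_3² = 594.25 ≥ 346 + 49.25 = 395.25, the angle opposite A_2A_3 is not acute, so the smallest enclosing circle has A_2A_3 as diameter.
Centre = midpoint of A_2A_3 = (0, 0.25), r² = 594.25/4 = 148.5625.
Centre = (0, 0.25).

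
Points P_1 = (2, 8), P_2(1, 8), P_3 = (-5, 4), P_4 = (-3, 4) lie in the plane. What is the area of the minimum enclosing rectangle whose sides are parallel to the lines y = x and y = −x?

16.5

In coordinates u = x + y, v = x − y the rectangle is axis-aligned; the map (x,y)→(u,v) scales areas by 2.
u-values: 10, 9, -1, 1; range = 10 − (-1) = 11.
v-values: -6, -7, -9, -7; range = -6 − (-9) = 3.
Area = (11 × 3) / 2 = 16.5.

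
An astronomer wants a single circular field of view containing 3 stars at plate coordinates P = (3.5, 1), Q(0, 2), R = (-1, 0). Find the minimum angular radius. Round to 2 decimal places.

2.30

Side lengths²: PQ² = 13.25, PR² = 21.25, QR² = 5.
Since PR² = 21.25 ≥ 13.25 + 5 = 18.25, the angle opposite PR is not acute, so the smallest enclosing circle has PR as diameter.
Centre = midpoint of PR = (1.25, 0.5), r² = 21.25/4 = 5.3125.
r = √(5.3125) ≈ 2.30.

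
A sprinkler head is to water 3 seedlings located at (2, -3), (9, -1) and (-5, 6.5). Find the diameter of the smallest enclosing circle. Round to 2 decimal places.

Call the three points A, B, C in the order given.
Side lengths²: AB² = 53, AC² = 139.25, BC² = 252.25.
Since BC² = 252.25 ≥ 139.25 + 53 = 192.25, the angle opposite BC is not acute, so the smallest enclosing circle has BC as diameter.
Centre = midpoint of BC = (2, 2.75), r² = 252.25/4 = 63.0625.
Diameter = 2r = 2√(63.0625) ≈ 15.88.

15.88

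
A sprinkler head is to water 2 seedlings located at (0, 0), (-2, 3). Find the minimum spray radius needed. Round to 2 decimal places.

1.80

The smallest circle enclosing two points has them as diameter endpoints.
Centre = midpoint = (-1, 1.5); r² = |(0, 0)−(-2, 3)|²/4 = 13/4 = 3.25.
r = √(3.25) ≈ 1.80.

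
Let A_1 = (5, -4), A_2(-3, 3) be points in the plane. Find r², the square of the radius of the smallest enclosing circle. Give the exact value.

The smallest circle enclosing two points has them as diameter endpoints.
Centre = midpoint = (1, -0.5); r² = |A_1A_2|²/4 = 113/4 = 28.25.

28.25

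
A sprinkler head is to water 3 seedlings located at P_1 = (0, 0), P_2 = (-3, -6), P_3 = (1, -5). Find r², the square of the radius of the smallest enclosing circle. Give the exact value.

Side lengths²: P_1P_2² = 45, P_1P_3² = 26, P_2P_3² = 17.
Since P_1P_2² = 45 ≥ 26 + 17 = 43, the angle opposite P_1P_2 is not acute, so the smallest enclosing circle has P_1P_2 as diameter.
Centre = midpoint of P_1P_2 = (-1.5, -3), r² = 45/4 = 11.25.

11.25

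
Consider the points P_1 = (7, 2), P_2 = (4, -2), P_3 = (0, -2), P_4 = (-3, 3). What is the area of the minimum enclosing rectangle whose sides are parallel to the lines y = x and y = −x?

66

In coordinates u = x + y, v = x − y the rectangle is axis-aligned; the map (x,y)→(u,v) scales areas by 2.
u-values: 9, 2, -2, 0; range = 9 − (-2) = 11.
v-values: 5, 6, 2, -6; range = 6 − (-6) = 12.
Area = (11 × 12) / 2 = 66.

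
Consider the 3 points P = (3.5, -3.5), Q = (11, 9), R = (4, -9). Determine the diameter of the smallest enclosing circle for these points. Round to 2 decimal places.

19.31

Side lengths²: PQ² = 212.5, PR² = 30.5, QR² = 373.
Since QR² = 373 ≥ 212.5 + 30.5 = 243, the angle opposite QR is not acute, so the smallest enclosing circle has QR as diameter.
Centre = midpoint of QR = (7.5, 0), r² = 373/4 = 93.25.
Diameter = 2r = 2√(93.25) ≈ 19.31.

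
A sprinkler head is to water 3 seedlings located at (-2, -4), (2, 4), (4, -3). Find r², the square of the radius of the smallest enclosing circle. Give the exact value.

Call the three points A, B, C in the order given.
Side lengths²: AB² = 80, AC² = 37, BC² = 53.
Since AB² = 80 < 53 + 37 = 90, the triangle is acute, so the smallest enclosing circle is the circumcircle.
Circumcentre = (5/11, -5/22), r² = 9805/484.

9805/484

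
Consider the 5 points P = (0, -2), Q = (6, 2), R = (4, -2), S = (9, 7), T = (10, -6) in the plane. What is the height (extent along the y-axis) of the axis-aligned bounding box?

13

max y = 7, min y = -6, so height = 13.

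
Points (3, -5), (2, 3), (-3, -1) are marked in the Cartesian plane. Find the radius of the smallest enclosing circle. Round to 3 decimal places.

4.230

Call the three points A, B, C in the order given.
Side lengths²: AB² = 65, AC² = 52, BC² = 41.
Since AB² = 65 < 52 + 41 = 93, the triangle is acute, so the smallest enclosing circle is the circumcircle.
Circumcentre = (27/22, -51/44), r² = 34645/1936.
r = √(34645/1936) ≈ 4.230.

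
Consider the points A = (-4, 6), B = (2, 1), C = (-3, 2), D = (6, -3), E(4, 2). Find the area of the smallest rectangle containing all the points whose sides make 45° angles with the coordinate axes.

66.5

In coordinates u = x + y, v = x − y the rectangle is axis-aligned; the map (x,y)→(u,v) scales areas by 2.
u-values: 2, 3, -1, 3, 6; range = 6 − (-1) = 7.
v-values: -10, 1, -5, 9, 2; range = 9 − (-10) = 19.
Area = (7 × 19) / 2 = 66.5.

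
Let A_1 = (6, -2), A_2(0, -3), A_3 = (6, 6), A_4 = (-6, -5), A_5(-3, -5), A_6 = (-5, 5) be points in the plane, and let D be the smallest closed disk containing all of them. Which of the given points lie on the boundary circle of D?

A_3, A_4

The minimum enclosing circle of a finite set is fixed by two of the points (as a diameter) or three (as a circumcircle).
The farthest pair is A_3–A_4 with squared distance 265. The circle on this segment as diameter has centre (0, 0.5) and r² = 265/4 = 66.25.
Check A_1: distance² to centre = 42.25 ≤ 66.25, so it lies inside.
All remaining points lie in this disk, and no smaller disk contains both endpoints, so this is the minimum enclosing circle.
The points at distance exactly r from the centre are A_3, A_4 — 2 points.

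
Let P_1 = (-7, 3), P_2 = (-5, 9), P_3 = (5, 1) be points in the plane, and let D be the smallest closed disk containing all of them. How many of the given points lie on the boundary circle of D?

Side lengths²: P_1P_2² = 40, P_1P_3² = 148, P_2P_3² = 164.
Since P_2P_3² = 164 < 148 + 40 = 188, the triangle is acute, so the smallest enclosing circle is the circumcircle.
Circumcentre = (-12/19, 80/19), r² = 15170/361.
The points at distance exactly r from the centre are P_1, P_2, P_3 — 3 points.

3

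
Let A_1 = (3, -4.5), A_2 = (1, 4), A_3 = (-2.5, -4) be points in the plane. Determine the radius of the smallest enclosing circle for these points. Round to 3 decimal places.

4.602

Side lengths²: A_1A_2² = 76.25, A_1A_3² = 30.5, A_2A_3² = 76.25.
Since A_2A_3² = 76.25 < 76.25 + 30.5 = 106.75, the triangle is acute, so the smallest enclosing circle is the circumcircle.
Circumcentre = (7/12, -7/12), r² = 1525/72.
r = √(1525/72) ≈ 4.602.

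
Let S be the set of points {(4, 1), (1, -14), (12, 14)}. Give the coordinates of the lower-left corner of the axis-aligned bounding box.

(1, -14)

x-range [1, 12], y-range [-14, 14].
The lower-left corner is (1, -14).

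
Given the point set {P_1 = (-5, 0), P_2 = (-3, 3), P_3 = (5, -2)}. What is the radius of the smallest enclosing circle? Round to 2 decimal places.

Side lengths²: P_1P_2² = 13, P_1P_3² = 104, P_2P_3² = 89.
Since P_1P_3² = 104 ≥ 89 + 13 = 102, the angle opposite P_1P_3 is not acute, so the smallest enclosing circle has P_1P_3 as diameter.
Centre = midpoint of P_1P_3 = (0, -1), r² = 104/4 = 26.
r = √26 ≈ 5.10.

5.10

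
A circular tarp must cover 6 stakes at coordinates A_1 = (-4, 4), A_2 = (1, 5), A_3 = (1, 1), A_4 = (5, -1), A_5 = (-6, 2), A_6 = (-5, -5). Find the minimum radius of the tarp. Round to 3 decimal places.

5.959

The minimum enclosing circle is determined by three boundary points: A_2, A_4, A_6.
Their circumcentre is (-18/19, -12/19) with r² = 12818/361.
The farthest remaining point A_5 is at distance² 11716/361 ≤ 12818/361.
r = √(12818/361) ≈ 5.959.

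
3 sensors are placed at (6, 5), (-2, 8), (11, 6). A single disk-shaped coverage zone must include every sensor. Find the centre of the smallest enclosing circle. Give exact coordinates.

(4.5, 7)

Call the three points A, B, C in the order given.
Side lengths²: AB² = 73, AC² = 26, BC² = 173.
Since BC² = 173 ≥ 73 + 26 = 99, the angle opposite BC is not acute, so the smallest enclosing circle has BC as diameter.
Centre = midpoint of BC = (4.5, 7), r² = 173/4 = 43.25.
Centre = (4.5, 7).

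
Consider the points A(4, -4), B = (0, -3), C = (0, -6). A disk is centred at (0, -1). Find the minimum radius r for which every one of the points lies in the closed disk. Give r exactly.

The required radius is the distance from (0, -1) to the farthest point.
Squared distances: 25, 4, 25.
Maximum is 25, attained at A.
r = √25 = 5.

5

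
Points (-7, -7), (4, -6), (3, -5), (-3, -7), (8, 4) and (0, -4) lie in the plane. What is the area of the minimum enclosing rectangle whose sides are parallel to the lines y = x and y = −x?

In coordinates u = x + y, v = x − y the rectangle is axis-aligned; the map (x,y)→(u,v) scales areas by 2.
u-values: -14, -2, -2, -10, 12, -4; range = 12 − (-14) = 26.
v-values: 0, 10, 8, 4, 4, 4; range = 10 − 0 = 10.
Area = (26 × 10) / 2 = 130.

130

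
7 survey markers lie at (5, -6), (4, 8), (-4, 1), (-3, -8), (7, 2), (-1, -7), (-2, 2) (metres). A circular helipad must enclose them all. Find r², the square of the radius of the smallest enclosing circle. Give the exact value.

76.25

By Welzl's lemma the MEC is supported by two points (diametrically opposite) or three points (on a circumcircle).
The farthest pair is (4, 8)–(-3, -8) with squared distance 305. The circle on this segment as diameter has centre (0.5, 0) and r² = 305/4 = 76.25.
Check (5, -6): distance² to centre = 56.25 ≤ 76.25, so it lies inside.
All remaining points lie in this disk, and no smaller disk contains both endpoints, so this is the minimum enclosing circle.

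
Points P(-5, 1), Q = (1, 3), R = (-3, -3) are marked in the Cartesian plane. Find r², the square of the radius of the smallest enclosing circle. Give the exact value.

Side lengths²: PQ² = 40, PR² = 20, QR² = 52.
Since QR² = 52 < 40 + 20 = 60, the triangle is acute, so the smallest enclosing circle is the circumcircle.
Circumcentre = (-10/7, 2/7), r² = 650/49.

650/49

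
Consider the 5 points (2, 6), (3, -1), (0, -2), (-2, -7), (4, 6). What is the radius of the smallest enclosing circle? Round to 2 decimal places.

The minimum enclosing circle of a finite set is fixed by two of the points (as a diameter) or three (as a circumcircle).
The farthest pair is (-2, -7)–(4, 6) with squared distance 205. The circle on this segment as diameter has centre (1, -0.5) and r² = 205/4 = 51.25.
Check (2, 6): distance² to centre = 43.25 ≤ 51.25, so it lies inside.
All remaining points lie in this disk, and no smaller disk contains both endpoints, so this is the minimum enclosing circle.
r = √(51.25) ≈ 7.16.

7.16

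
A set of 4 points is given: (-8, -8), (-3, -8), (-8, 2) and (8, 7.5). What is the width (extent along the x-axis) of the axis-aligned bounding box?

max x = 8, min x = -8, so width = 16.

16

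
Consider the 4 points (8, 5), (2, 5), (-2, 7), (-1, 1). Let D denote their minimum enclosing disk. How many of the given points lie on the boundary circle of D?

3

The minimum enclosing circle of a finite set is fixed by two of the points (as a diameter) or three (as a circumcircle).
The minimum enclosing circle is determined by three boundary points: (8, 5), (-2, 7), (-1, 1).
Their circumcentre is (159/58, 273/58) with r² = 46657/1682.
The farthest remaining point (2, 5) is at distance² 1069/1682 ≤ 46657/1682.
The points at distance exactly r from the centre are (8, 5), (-2, 7), (-1, 1) — 3 points.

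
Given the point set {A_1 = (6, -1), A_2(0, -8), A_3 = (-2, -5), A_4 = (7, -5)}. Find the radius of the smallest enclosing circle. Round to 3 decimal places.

The minimum enclosing circle is determined by three boundary points: A_1, A_2, A_3.
Their circumcentre is (2.5625, -4.125) with r² = 21.58203125.
The farthest remaining point A_4 is at distance² 20.45703125 ≤ 21.58203125.
r = √(21.58203125) ≈ 4.646.

4.646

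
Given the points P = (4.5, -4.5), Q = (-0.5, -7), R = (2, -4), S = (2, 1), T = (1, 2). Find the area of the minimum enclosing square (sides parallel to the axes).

81

The bounding box has width 5 and height 9.
An axis-aligned square enclosing the set must have side ≥ max(width, height).
So the minimum side is max(5, 9) = 9.
Area = 9² = 81.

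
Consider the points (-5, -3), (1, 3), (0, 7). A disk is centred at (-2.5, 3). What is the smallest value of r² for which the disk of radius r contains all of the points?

42.25

The required radius is the distance from (-2.5, 3) to the farthest point.
Squared distances: 42.25, 12.25, 22.25.
Maximum is 42.25, attained at (-5, -3).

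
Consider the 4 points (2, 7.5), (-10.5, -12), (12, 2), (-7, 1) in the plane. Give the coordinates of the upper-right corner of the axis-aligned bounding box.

x-range [-10.5, 12], y-range [-12, 7.5].
The upper-right corner is (12, 7.5).

(12, 7.5)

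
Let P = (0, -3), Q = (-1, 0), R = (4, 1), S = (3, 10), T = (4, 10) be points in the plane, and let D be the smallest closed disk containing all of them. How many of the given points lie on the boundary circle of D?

By Welzl's lemma the MEC is supported by two points (diametrically opposite) or three points (on a circumcircle).
The farthest pair is P–T with squared distance 185. The circle on this segment as diameter has centre (2, 3.5) and r² = 185/4 = 46.25.
Check Q: distance² to centre = 21.25 ≤ 46.25, so it lies inside.
All remaining points lie in this disk, and no smaller disk contains both endpoints, so this is the minimum enclosing circle.
The points at distance exactly r from the centre are P, T — 2 points.

2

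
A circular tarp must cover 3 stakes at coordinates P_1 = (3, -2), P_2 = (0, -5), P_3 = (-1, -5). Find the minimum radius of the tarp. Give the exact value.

2.5

Side lengths²: P_1P_2² = 18, P_1P_3² = 25, P_2P_3² = 1.
Since P_1P_3² = 25 ≥ 18 + 1 = 19, the angle opposite P_1P_3 is not acute, so the smallest enclosing circle has P_1P_3 as diameter.
Centre = midpoint of P_1P_3 = (1, -3.5), r² = 25/4 = 6.25.
r = √(6.25) = 2.5.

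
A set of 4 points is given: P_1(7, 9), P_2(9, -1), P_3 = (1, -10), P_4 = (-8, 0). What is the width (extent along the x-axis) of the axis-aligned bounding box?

max x = 9, min x = -8, so width = 17.

17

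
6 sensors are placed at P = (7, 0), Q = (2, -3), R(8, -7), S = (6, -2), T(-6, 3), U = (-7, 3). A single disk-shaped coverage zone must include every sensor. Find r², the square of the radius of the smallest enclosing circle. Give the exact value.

By Welzl's lemma the MEC is supported by two points (diametrically opposite) or three points (on a circumcircle).
The farthest pair is R–U with squared distance 325. The circle on this segment as diameter has centre (0.5, -2) and r² = 325/4 = 81.25.
Check P: distance² to centre = 46.25 ≤ 81.25, so it lies inside.
All remaining points lie in this disk, and no smaller disk contains both endpoints, so this is the minimum enclosing circle.

81.25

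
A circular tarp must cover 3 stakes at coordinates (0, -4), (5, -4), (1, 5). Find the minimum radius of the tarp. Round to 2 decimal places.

4.95

Call the three points A, B, C in the order given.
Side lengths²: AB² = 25, AC² = 82, BC² = 97.
Since BC² = 97 < 82 + 25 = 107, the triangle is acute, so the smallest enclosing circle is the circumcircle.
Circumcentre = (2.5, 5/18), r² = 3977/162.
r = √(3977/162) ≈ 4.95.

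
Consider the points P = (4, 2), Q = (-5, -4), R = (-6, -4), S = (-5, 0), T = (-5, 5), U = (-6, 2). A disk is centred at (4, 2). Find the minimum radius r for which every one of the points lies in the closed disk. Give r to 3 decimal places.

11.662

The required radius is the distance from (4, 2) to the farthest point.
Squared distances: 0, 117, 136, 85, 90, 100.
Maximum is 136, attained at R.
r = √136 ≈ 11.662.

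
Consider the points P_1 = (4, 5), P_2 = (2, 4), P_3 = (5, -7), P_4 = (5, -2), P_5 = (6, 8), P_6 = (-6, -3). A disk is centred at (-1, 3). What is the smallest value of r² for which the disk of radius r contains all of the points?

The required radius is the distance from (-1, 3) to the farthest point.
Squared distances: 29, 10, 136, 61, 74, 61.
Maximum is 136, attained at P_3.

136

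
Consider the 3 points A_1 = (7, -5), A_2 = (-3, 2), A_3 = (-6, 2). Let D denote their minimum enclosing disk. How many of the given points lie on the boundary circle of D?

Side lengths²: A_1A_2² = 149, A_1A_3² = 218, A_2A_3² = 9.
Since A_1A_3² = 218 ≥ 149 + 9 = 158, the angle opposite A_1A_3 is not acute, so the smallest enclosing circle has A_1A_3 as diameter.
Centre = midpoint of A_1A_3 = (0.5, -1.5), r² = 218/4 = 54.5.
The points at distance exactly r from the centre are A_1, A_3 — 2 points.

2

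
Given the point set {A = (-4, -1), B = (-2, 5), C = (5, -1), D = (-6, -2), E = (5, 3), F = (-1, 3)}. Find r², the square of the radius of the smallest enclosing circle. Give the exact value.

By Welzl's lemma the MEC is supported by two points (diametrically opposite) or three points (on a circumcircle).
The farthest pair is D–E with squared distance 146. The circle on this segment as diameter has centre (-0.5, 0.5) and r² = 146/4 = 36.5.
Check A: distance² to centre = 14.5 ≤ 36.5, so it lies inside.
All remaining points lie in this disk, and no smaller disk contains both endpoints, so this is the minimum enclosing circle.

36.5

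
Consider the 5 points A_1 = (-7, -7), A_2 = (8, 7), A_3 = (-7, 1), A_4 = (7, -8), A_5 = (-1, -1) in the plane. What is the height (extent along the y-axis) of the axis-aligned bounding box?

15

max y = 7, min y = -8, so height = 15.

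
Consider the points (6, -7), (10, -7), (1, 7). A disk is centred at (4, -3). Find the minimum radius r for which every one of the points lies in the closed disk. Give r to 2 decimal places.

The required radius is the distance from (4, -3) to the farthest point.
Squared distances: 20, 52, 109.
Maximum is 109, attained at (1, 7).
r = √109 ≈ 10.44.

10.44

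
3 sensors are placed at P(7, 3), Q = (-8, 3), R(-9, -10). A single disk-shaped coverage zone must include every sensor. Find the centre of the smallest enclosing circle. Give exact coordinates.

(-1, -3.5)

Side lengths²: PQ² = 225, PR² = 425, QR² = 170.
Since PR² = 425 ≥ 225 + 170 = 395, the angle opposite PR is not acute, so the smallest enclosing circle has PR as diameter.
Centre = midpoint of PR = (-1, -3.5), r² = 425/4 = 106.25.
Centre = (-1, -3.5).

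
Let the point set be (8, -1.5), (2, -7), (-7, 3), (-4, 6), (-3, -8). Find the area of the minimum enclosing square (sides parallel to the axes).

The bounding box has width 15 and height 14.
An axis-aligned square enclosing the set must have side ≥ max(width, height).
So the minimum side is max(15, 14) = 15.
Area = 15² = 225.

225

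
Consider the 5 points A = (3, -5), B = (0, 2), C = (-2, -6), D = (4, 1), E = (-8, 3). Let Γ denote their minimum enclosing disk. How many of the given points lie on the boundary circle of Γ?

The minimum enclosing circle of a finite set is fixed by two of the points (as a diameter) or three (as a circumcircle).
The farthest pair is A–E with squared distance 185. The circle on this segment as diameter has centre (-2.5, -1) and r² = 185/4 = 46.25.
Check B: distance² to centre = 15.25 ≤ 46.25, so it lies inside.
All remaining points lie in this disk, and no smaller disk contains both endpoints, so this is the minimum enclosing circle.
The points at distance exactly r from the centre are A, D, E — 3 points.

3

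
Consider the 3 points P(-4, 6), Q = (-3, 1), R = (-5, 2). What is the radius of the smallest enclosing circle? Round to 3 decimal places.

2.550

Side lengths²: PQ² = 26, PR² = 17, QR² = 5.
Since PQ² = 26 ≥ 17 + 5 = 22, the angle opposite PQ is not acute, so the smallest enclosing circle has PQ as diameter.
Centre = midpoint of PQ = (-3.5, 3.5), r² = 26/4 = 6.5.
r = √(6.5) ≈ 2.550.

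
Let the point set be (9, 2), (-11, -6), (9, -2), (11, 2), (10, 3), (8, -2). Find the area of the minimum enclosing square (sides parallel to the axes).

484

The bounding box has width 22 and height 9.
An axis-aligned square enclosing the set must have side ≥ max(width, height).
So the minimum side is max(22, 9) = 22.
Area = 22² = 484.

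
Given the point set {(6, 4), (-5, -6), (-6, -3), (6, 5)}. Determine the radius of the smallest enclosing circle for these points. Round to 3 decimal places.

7.778

By Welzl's lemma the MEC is supported by two points (diametrically opposite) or three points (on a circumcircle).
The farthest pair is (-5, -6)–(6, 5) with squared distance 242. The circle on this segment as diameter has centre (0.5, -0.5) and r² = 242/4 = 60.5.
Check (6, 4): distance² to centre = 50.5 ≤ 60.5, so it lies inside.
All remaining points lie in this disk, and no smaller disk contains both endpoints, so this is the minimum enclosing circle.
r = √(60.5) ≈ 7.778.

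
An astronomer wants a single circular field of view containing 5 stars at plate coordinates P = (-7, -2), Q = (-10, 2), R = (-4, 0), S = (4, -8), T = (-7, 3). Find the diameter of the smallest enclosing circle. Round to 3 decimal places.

17.205

A smallest enclosing disk is always determined by at most three of the input points on its boundary.
The farthest pair is Q–S with squared distance 296. The circle on this segment as diameter has centre (-3, -3) and r² = 296/4 = 74.
Check P: distance² to centre = 17 ≤ 74, so it lies inside.
All remaining points lie in this disk, and no smaller disk contains both endpoints, so this is the minimum enclosing circle.
Diameter = 2r = 2√74 ≈ 17.205.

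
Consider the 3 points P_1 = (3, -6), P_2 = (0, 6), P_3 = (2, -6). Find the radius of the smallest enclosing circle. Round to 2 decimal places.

6.18

Side lengths²: P_1P_2² = 153, P_1P_3² = 1, P_2P_3² = 148.
Since P_1P_2² = 153 ≥ 148 + 1 = 149, the angle opposite P_1P_2 is not acute, so the smallest enclosing circle has P_1P_2 as diameter.
Centre = midpoint of P_1P_2 = (1.5, 0), r² = 153/4 = 38.25.
r = √(38.25) ≈ 6.18.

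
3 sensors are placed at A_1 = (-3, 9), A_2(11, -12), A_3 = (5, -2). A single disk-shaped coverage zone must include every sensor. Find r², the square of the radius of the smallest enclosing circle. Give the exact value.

159.25

Side lengths²: A_1A_2² = 637, A_1A_3² = 185, A_2A_3² = 136.
Since A_1A_2² = 637 ≥ 185 + 136 = 321, the angle opposite A_1A_2 is not acute, so the smallest enclosing circle has A_1A_2 as diameter.
Centre = midpoint of A_1A_2 = (4, -1.5), r² = 637/4 = 159.25.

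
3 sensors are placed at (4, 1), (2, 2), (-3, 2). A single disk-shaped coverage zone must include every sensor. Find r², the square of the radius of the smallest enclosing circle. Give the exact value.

12.5

Call the three points A, B, C in the order given.
Side lengths²: AB² = 5, AC² = 50, BC² = 25.
Since AC² = 50 ≥ 25 + 5 = 30, the angle opposite AC is not acute, so the smallest enclosing circle has AC as diameter.
Centre = midpoint of AC = (0.5, 1.5), r² = 50/4 = 12.5.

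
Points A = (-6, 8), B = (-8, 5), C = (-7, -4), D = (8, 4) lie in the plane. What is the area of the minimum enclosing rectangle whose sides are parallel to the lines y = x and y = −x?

In coordinates u = x + y, v = x − y the rectangle is axis-aligned; the map (x,y)→(u,v) scales areas by 2.
u-values: 2, -3, -11, 12; range = 12 − (-11) = 23.
v-values: -14, -13, -3, 4; range = 4 − (-14) = 18.
Area = (23 × 18) / 2 = 207.

207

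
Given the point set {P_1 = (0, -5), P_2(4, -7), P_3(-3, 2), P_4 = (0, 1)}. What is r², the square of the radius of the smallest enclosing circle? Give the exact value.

32.5

A smallest enclosing disk is always determined by at most three of the input points on its boundary.
The farthest pair is P_2–P_3 with squared distance 130. The circle on this segment as diameter has centre (0.5, -2.5) and r² = 130/4 = 32.5.
Check P_1: distance² to centre = 6.5 ≤ 32.5, so it lies inside.
All remaining points lie in this disk, and no smaller disk contains both endpoints, so this is the minimum enclosing circle.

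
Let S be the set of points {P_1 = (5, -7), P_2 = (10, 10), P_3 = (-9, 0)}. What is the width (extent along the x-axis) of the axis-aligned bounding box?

19

max x = 10, min x = -9, so width = 19.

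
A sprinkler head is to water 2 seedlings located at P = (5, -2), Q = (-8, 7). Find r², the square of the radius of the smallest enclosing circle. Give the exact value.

62.5

The smallest circle enclosing two points has them as diameter endpoints.
Centre = midpoint = (-1.5, 2.5); r² = |PQ|²/4 = 250/4 = 62.5.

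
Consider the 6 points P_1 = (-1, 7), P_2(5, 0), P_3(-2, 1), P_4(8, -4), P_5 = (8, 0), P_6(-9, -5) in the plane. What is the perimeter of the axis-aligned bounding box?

58

Width = max x − min x = 8 − (-9) = 17.
Height = max y − min y = 7 − (-5) = 12.
Perimeter = 2(17 + 12) = 58.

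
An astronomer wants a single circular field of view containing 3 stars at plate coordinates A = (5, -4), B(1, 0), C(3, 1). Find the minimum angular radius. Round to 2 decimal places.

Side lengths²: AB² = 32, AC² = 29, BC² = 5.
Since AB² = 32 < 29 + 5 = 34, the triangle is acute, so the smallest enclosing circle is the circumcircle.
Circumcentre = (19/6, -11/6), r² = 145/18.
r = √(145/18) ≈ 2.84.

2.84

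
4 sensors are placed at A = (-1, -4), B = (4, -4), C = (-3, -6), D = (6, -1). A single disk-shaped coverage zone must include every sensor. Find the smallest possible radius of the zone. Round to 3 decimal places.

The farthest pair is C–D with squared distance 106. The circle on this segment as diameter has centre (1.5, -3.5) and r² = 106/4 = 26.5.
Check A: distance² to centre = 6.5 ≤ 26.5, so it lies inside.
All remaining points lie in this disk, and no smaller disk contains both endpoints, so this is the minimum enclosing circle.
r = √(26.5) ≈ 5.148.

5.148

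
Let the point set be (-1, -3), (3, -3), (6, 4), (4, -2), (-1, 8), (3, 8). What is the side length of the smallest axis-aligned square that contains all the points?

The bounding box has width 7 and height 11.
An axis-aligned square enclosing the set must have side ≥ max(width, height).
So the minimum side is max(7, 11) = 11.

11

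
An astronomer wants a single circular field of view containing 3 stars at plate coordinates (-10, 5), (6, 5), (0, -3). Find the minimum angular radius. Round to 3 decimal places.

Call the three points A, B, C in the order given.
Side lengths²: AB² = 256, AC² = 164, BC² = 100.
Since AB² = 256 < 164 + 100 = 264, the triangle is acute, so the smallest enclosing circle is the circumcircle.
Circumcentre = (-2, 4.75), r² = 64.0625.
r = √(64.0625) ≈ 8.004.

8.004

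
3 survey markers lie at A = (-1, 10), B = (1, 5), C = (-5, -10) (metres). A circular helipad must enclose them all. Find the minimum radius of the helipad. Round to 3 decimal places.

10.198

Side lengths²: AB² = 29, AC² = 416, BC² = 261.
Since AC² = 416 ≥ 261 + 29 = 290, the angle opposite AC is not acute, so the smallest enclosing circle has AC as diameter.
Centre = midpoint of AC = (-3, 0), r² = 416/4 = 104.
r = √104 ≈ 10.198.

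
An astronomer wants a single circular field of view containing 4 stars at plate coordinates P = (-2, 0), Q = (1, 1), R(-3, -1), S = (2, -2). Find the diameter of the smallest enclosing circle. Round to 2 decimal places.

The minimum enclosing circle of a finite set is fixed by two of the points (as a diameter) or three (as a circumcircle).
The minimum enclosing circle is determined by three boundary points: Q, R, S.
Their circumcentre is (-3/7, -8/7) with r² = 325/49.
The farthest remaining point P is at distance² 185/49 ≤ 325/49.
Diameter = 2r = 2√(325/49) ≈ 5.15.

5.15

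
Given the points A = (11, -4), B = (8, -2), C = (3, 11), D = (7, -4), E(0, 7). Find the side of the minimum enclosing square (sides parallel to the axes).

The bounding box has width 11 and height 15.
An axis-aligned square enclosing the set must have side ≥ max(width, height).
So the minimum side is max(11, 15) = 15.

15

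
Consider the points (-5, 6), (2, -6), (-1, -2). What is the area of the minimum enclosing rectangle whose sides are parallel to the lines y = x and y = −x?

47.5

In coordinates u = x + y, v = x − y the rectangle is axis-aligned; the map (x,y)→(u,v) scales areas by 2.
u-values: 1, -4, -3; range = 1 − (-4) = 5.
v-values: -11, 8, 1; range = 8 − (-11) = 19.
Area = (5 × 19) / 2 = 47.5.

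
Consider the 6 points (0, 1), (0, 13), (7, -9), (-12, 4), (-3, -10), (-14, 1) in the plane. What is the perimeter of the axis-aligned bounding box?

Width = max x − min x = 7 − (-14) = 21.
Height = max y − min y = 13 − (-10) = 23.
Perimeter = 2(21 + 23) = 88.

88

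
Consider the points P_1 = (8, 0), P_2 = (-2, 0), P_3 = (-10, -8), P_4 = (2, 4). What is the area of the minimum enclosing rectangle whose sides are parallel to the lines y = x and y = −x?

In coordinates u = x + y, v = x − y the rectangle is axis-aligned; the map (x,y)→(u,v) scales areas by 2.
u-values: 8, -2, -18, 6; range = 8 − (-18) = 26.
v-values: 8, -2, -2, -2; range = 8 − (-2) = 10.
Area = (26 × 10) / 2 = 130.

130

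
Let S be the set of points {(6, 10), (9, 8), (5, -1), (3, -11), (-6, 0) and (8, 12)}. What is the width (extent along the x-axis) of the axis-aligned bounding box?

max x = 9, min x = -6, so width = 15.

15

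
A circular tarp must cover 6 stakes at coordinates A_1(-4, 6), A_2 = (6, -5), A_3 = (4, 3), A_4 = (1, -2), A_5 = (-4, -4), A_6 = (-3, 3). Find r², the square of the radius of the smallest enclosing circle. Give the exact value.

A smallest enclosing disk is always determined by at most three of the input points on its boundary.
The farthest pair is A_1–A_2 with squared distance 221. The circle on this segment as diameter has centre (1, 0.5) and r² = 221/4 = 55.25.
Check A_3: distance² to centre = 15.25 ≤ 55.25, so it lies inside.
All remaining points lie in this disk, and no smaller disk contains both endpoints, so this is the minimum enclosing circle.

55.25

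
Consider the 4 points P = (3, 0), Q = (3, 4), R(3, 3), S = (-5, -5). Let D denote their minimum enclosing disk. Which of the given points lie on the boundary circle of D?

Q, S

The farthest pair is Q–S with squared distance 145. The circle on this segment as diameter has centre (-1, -0.5) and r² = 145/4 = 36.25.
Check P: distance² to centre = 16.25 ≤ 36.25, so it lies inside.
All remaining points lie in this disk, and no smaller disk contains both endpoints, so this is the minimum enclosing circle.
The points at distance exactly r from the centre are Q, S — 2 points.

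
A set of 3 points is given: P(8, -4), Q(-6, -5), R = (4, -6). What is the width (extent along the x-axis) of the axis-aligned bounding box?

max x = 8, min x = -6, so width = 14.

14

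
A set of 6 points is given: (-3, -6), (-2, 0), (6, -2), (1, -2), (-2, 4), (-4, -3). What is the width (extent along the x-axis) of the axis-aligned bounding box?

max x = 6, min x = -4, so width = 10.

10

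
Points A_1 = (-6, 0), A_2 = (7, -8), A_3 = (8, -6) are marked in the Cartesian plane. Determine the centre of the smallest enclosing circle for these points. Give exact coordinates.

Side lengths²: A_1A_2² = 233, A_1A_3² = 232, A_2A_3² = 5.
Since A_1A_2² = 233 < 232 + 5 = 237, the triangle is acute, so the smallest enclosing circle is the circumcircle.
Circumcentre = (25/34, -123/34), r² = 33785/578.
Centre = (25/34, -123/34).

(25/34, -123/34)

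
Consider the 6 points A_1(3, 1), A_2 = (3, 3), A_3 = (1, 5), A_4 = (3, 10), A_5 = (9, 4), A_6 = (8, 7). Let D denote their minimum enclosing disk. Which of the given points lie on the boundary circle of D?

A_1, A_4, A_5

A smallest enclosing disk is always determined by at most three of the input points on its boundary.
The minimum enclosing circle is determined by three boundary points: A_1, A_4, A_5.
Their circumcentre is (4.5, 5.5) with r² = 22.5.
The farthest remaining point A_6 is at distance² 14.5 ≤ 22.5.
The points at distance exactly r from the centre are A_1, A_4, A_5 — 3 points.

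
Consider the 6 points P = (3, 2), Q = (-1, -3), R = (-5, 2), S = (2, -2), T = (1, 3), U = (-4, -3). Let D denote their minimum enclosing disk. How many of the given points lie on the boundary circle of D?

3

The minimum enclosing circle is determined by three boundary points: P, R, U.
Their circumcentre is (-1, 0.2) with r² = 19.24.
The farthest remaining point S is at distance² 13.84 ≤ 19.24.
The points at distance exactly r from the centre are P, R, U — 3 points.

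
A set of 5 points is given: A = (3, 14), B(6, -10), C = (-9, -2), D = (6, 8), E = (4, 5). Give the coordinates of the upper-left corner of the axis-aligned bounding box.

(-9, 14)

x-range [-9, 6], y-range [-10, 14].
The upper-left corner is (-9, 14).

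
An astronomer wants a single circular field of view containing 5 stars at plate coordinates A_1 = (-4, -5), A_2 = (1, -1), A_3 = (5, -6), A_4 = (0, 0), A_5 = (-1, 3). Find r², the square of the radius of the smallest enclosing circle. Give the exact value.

The minimum enclosing circle is determined by three boundary points: A_1, A_3, A_5.
Their circumcentre is (0.86, -2.26) with r² = 31.1272.
The farthest remaining point A_4 is at distance² 5.8472 ≤ 31.1272.

31.1272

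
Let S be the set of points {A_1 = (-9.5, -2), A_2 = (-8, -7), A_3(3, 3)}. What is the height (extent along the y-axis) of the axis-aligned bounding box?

max y = 3, min y = -7, so height = 10.

10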